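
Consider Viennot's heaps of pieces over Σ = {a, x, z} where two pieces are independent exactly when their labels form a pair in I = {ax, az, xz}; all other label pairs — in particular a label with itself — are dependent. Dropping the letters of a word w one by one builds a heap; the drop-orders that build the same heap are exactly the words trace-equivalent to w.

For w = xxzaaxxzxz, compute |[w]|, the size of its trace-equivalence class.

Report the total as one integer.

piece 0:x — minimal
piece 1:x rests on {0:x}
piece 2:z — minimal
piece 3:a — minimal
piece 4:a rests on {3:a}
piece 5:x rests on {1:x}
piece 6:x rests on {5:x}
piece 7:z rests on {2:z}
piece 8:x rests on {6:x}
piece 9:z rests on {7:z}
minimal pieces: {0:x, 2:z, 3:a}
ways to finish when only these pieces remain (= sum over removing one remaining piece with nothing left below it):
  1 left: {4}→1  {8}→1  {9}→1
  2 left: {3,4}→1  {4,8}→2  {4,9}→2  {6,8}→1  {7,9}→1  {8,9}→2
  3 left: {2,7,9}→1  {3,4,8}→3  {3,4,9}→3  {4,6,8}→3  {4,7,9}→3  {4,8,9}→6  {5,6,8}→1  {6,8,9}→3  {7,8,9}→3
  4 left: {1,5,6,8}→1  {2,4,7,9}→4  {2,7,8,9}→4  {3,4,6,8}→6  {3,4,7,9}→6  {3,4,8,9}→12  {4,5,6,8}→4  {4,6,8,9}→12  {4,7,8,9}→12  {5,6,8,9}→4  {6,7,8,9}→6
  5 left: {0,1,5,6,8}→1  {1,4,5,6,8}→5  {1,5,6,8,9}→5  {2,3,4,7,9}→10  {2,4,7,8,9}→20  {2,6,7,8,9}→10  {3,4,5,6,8}→10  {3,4,6,8,9}→30  {3,4,7,8,9}→30  {4,5,6,8,9}→20  {4,6,7,8,9}→30  {5,6,7,8,9}→10
  6 left: {0,1,4,5,6,8}→6  {0,1,5,6,8,9}→6  {1,3,4,5,6,8}→15  {1,4,5,6,8,9}→30  {1,5,6,7,8,9}→15  {2,3,4,7,8,9}→60  {2,4,6,7,8,9}→60  {2,5,6,7,8,9}→20  {3,4,5,6,8,9}→60  {3,4,6,7,8,9}→90  {4,5,6,7,8,9}→60
  7 left: {0,1,3,4,5,6,8}→21  {0,1,4,5,6,8,9}→42  {0,1,5,6,7,8,9}→21  {1,2,5,6,7,8,9}→35  {1,3,4,5,6,8,9}→105  {1,4,5,6,7,8,9}→105  {2,3,4,6,7,8,9}→210  {2,4,5,6,7,8,9}→140  {3,4,5,6,7,8,9}→210
  8 left: {0,1,2,5,6,7,8,9}→56  {0,1,3,4,5,6,8,9}→168  {0,1,4,5,6,7,8,9}→168  {1,2,4,5,6,7,8,9}→280  {1,3,4,5,6,7,8,9}→420  {2,3,4,5,6,7,8,9}→560
  placing 0:x first → 1260 extensions
  placing 2:z first → 756 extensions
  placing 3:a first → 504 extensions
total linear extensions = 2520

2520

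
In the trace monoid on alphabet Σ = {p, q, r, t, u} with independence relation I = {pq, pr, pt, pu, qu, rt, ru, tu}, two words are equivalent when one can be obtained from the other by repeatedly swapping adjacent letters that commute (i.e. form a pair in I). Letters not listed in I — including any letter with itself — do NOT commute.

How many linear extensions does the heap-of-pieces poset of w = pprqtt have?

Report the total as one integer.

15

0(p) covers ∅
1(p) covers 0:p
2(r) covers ∅
3(q) covers 2:r
4(t) covers 3:q
5(t) covers 4:t
floor of heap: 0:p, 2:r
completions by unplaced set U, small U first (add the entries for U minus each lowest piece of U):
  |U|=1: {1}:1  {5}:1
  |U|=2: {0,1}:1  {1,5}:2  {4,5}:1
  |U|=3: {0,1,5}:3  {1,4,5}:3  {3,4,5}:1
  |U|=4: {0,1,4,5}:6  {1,3,4,5}:4  {2,3,4,5}:1
  start at 0(p): 5
  start at 2(r): 10
sum over floor = 15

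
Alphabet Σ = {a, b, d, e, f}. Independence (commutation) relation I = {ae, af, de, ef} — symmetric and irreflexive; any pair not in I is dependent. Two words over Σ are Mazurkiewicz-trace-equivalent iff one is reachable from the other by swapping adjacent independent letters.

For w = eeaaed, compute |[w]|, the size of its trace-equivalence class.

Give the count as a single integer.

20

drop 0:e onto floor
drop 1:e onto {0:e}
drop 2:a onto floor
drop 3:a onto {2:a}
drop 4:e onto {1:e}
drop 5:d onto {3:a}
ground layer = {0:e, 2:a}
drop-orders for the pieces not yet dropped (sum over which currently-grounded one goes next):
  1 to go: {4} 1  {5} 1
  2 to go: {1,4} 1  {3,5} 1  {4,5} 2
  3 to go: {0,1,4} 1  {1,4,5} 3  {2,3,5} 1  {3,4,5} 3
  4 to go: {0,1,4,5} 4  {1,3,4,5} 6  {2,3,4,5} 4
  if 0:e drops first: 10 orders
  if 2:a drops first: 10 orders
heap linearizations: 20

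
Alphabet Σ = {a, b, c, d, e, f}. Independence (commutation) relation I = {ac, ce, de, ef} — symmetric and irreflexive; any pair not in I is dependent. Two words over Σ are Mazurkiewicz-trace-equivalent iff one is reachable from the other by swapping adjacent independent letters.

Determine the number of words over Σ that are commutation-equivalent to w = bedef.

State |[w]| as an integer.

0(b) covers ∅
1(e) covers 0:b
2(d) covers 0:b
3(e) covers 1:e
4(f) covers 2:d
floor of heap: 0:b
completions by unplaced set U, small U first (add the entries for U minus each lowest piece of U):
  |U|=1: {3}:1  {4}:1
  |U|=2: {1,3}:1  {2,4}:1  {3,4}:2
  |U|=3: {1,3,4}:3  {2,3,4}:3
  start at 0(b): 6

6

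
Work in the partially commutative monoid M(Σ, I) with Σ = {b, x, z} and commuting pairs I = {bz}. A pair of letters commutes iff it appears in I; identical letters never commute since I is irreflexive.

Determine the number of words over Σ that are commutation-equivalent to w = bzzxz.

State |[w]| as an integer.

3

0(b) covers ∅
1(z) covers ∅
2(z) covers 1:z
3(x) covers 0:b, 2:z
4(z) covers 3:x
floor of heap: 0:b, 1:z
completions by unplaced set U, small U first (add the entries for U minus each lowest piece of U):
  |U|=1: {4}:1
  |U|=2: {3,4}:1
  |U|=3: {0,3,4}:1  {2,3,4}:1
  start at 0(b): 1
  start at 1(z): 2
sum over floor = 3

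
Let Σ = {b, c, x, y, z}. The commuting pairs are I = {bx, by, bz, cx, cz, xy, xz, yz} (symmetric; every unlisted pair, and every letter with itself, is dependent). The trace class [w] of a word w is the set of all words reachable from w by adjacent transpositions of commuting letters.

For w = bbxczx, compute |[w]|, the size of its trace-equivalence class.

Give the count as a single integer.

0(b) covers ∅
1(b) covers 0:b
2(x) covers ∅
3(c) covers 1:b
4(z) covers ∅
5(x) covers 2:x
floor of heap: 0:b, 2:x, 4:z
completions by unplaced set U, small U first (add the entries for U minus each lowest piece of U):
  |U|=1: {3}:1  {4}:1  {5}:1
  |U|=2: {1,3}:1  {2,5}:1  {3,4}:2  {3,5}:2  {4,5}:2
  |U|=3: {0,1,3}:1  {1,3,4}:3  {1,3,5}:3  {2,3,5}:3  {2,4,5}:3  {3,4,5}:6
  |U|=4: {0,1,3,4}:4  {0,1,3,5}:4  {1,2,3,5}:6  {1,3,4,5}:12  {2,3,4,5}:12
  start at 0(b): 30
  start at 2(x): 20
  start at 4(z): 10
sum over floor = 60

60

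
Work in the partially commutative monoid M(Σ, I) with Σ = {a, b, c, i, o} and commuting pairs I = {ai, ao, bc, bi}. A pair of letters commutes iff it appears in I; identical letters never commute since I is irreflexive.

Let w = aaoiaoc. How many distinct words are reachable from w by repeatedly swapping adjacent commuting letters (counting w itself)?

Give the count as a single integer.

20

#0=a has no predecessor
#1=a depends on [0:a]
#2=o has no predecessor
#3=i depends on [2:o]
#4=a depends on [1:a]
#5=o depends on [3:i]
#6=c depends on [4:a, 5:o]
sources: [0:a, 2:o]
N(rest) = Σ N(rest − s) over sources s of rest; N(one piece) = 1:
  size 1 → [6]=1
  size 2 → [4,6]=1  [5,6]=1
  size 3 → [1,4,6]=1  [3,5,6]=1  [4,5,6]=2
  size 4 → [0,1,4,6]=1  [1,4,5,6]=3  [2,3,5,6]=1  [3,4,5,6]=3
  size 5 → [0,1,4,5,6]=4  [1,3,4,5,6]=6  [2,3,4,5,6]=4
  first=0(a) contributes 10
  first=2(o) contributes 10
|[w]| = 20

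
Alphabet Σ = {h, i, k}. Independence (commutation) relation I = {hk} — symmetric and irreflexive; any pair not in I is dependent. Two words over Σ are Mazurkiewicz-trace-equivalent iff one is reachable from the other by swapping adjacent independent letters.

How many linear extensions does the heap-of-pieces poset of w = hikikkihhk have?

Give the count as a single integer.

#0=h has no predecessor
#1=i depends on [0:h]
#2=k depends on [1:i]
#3=i depends on [2:k]
#4=k depends on [3:i]
#5=k depends on [4:k]
#6=i depends on [5:k]
#7=h depends on [6:i]
#8=h depends on [7:h]
#9=k depends on [6:i]
sources: [0:h]
N(rest) = Σ N(rest − s) over sources s of rest; N(one piece) = 1:
  size 1 → [8]=1  [9]=1
  size 2 → [7,8]=1  [8,9]=2
  size 3 → [7,8,9]=3
  size 4 → [6,7,8,9]=3
  size 5 → [5,6,7,8,9]=3
  size 6 → [4,5,6,7,8,9]=3
  size 7 → [3,4,5,6,7,8,9]=3
  size 8 → [2,3,4,5,6,7,8,9]=3
  first=0(h) contributes 3

3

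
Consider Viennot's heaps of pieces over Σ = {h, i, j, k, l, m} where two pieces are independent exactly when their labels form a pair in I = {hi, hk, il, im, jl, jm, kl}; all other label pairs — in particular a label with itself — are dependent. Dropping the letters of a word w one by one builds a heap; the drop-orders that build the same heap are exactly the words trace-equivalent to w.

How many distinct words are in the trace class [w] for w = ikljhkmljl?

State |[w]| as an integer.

drop 0:i onto floor
drop 1:k onto {0:i}
drop 2:l onto floor
drop 3:j onto {1:k}
drop 4:h onto {2:l, 3:j}
drop 5:k onto {3:j}
drop 6:m onto {4:h, 5:k}
drop 7:l onto {6:m}
drop 8:j onto {4:h, 5:k}
drop 9:l onto {7:l}
ground layer = {0:i, 2:l}
drop-orders for the pieces not yet dropped (sum over which currently-grounded one goes next):
  1 to go: {8} 1  {9} 1
  2 to go: {7,9} 1  {8,9} 2
  3 to go: {6,7,9} 1  {7,8,9} 3
  4 to go: {6,7,8,9} 4
  5 to go: {4,6,7,8,9} 4  {5,6,7,8,9} 4
  6 to go: {2,4,6,7,8,9} 4  {4,5,6,7,8,9} 8
  7 to go: {2,4,5,6,7,8,9} 12  {3,4,5,6,7,8,9} 8
  8 to go: {1,3,4,5,6,7,8,9} 8  {2,3,4,5,6,7,8,9} 20
  if 0:i drops first: 28 orders
  if 2:l drops first: 8 orders
heap linearizations: 36

36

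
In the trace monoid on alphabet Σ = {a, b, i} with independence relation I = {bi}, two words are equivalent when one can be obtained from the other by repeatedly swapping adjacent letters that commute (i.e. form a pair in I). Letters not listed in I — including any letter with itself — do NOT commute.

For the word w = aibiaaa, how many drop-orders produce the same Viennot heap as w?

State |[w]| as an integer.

3

drop 0:a onto floor
drop 1:i onto {0:a}
drop 2:b onto {0:a}
drop 3:i onto {1:i}
drop 4:a onto {2:b, 3:i}
drop 5:a onto {4:a}
drop 6:a onto {5:a}
ground layer = {0:a}
drop-orders for the pieces not yet dropped (sum over which currently-grounded one goes next):
  1 to go: {6} 1
  2 to go: {5,6} 1
  3 to go: {4,5,6} 1
  4 to go: {2,4,5,6} 1  {3,4,5,6} 1
  5 to go: {1,3,4,5,6} 1  {2,3,4,5,6} 2
  if 0:a drops first: 3 orders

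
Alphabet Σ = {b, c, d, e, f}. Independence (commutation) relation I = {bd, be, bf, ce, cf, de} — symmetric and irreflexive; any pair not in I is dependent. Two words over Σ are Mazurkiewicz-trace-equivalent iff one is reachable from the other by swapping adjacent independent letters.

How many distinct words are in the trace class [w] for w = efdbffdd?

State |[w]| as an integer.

drop 0:e onto floor
drop 1:f onto {0:e}
drop 2:d onto {1:f}
drop 3:b onto floor
drop 4:f onto {2:d}
drop 5:f onto {4:f}
drop 6:d onto {5:f}
drop 7:d onto {6:d}
ground layer = {0:e, 3:b}
drop-orders for the pieces not yet dropped (sum over which currently-grounded one goes next):
  1 to go: {3} 1  {7} 1
  2 to go: {3,7} 2  {6,7} 1
  3 to go: {3,6,7} 3  {5,6,7} 1
  4 to go: {3,5,6,7} 4  {4,5,6,7} 1
  5 to go: {2,4,5,6,7} 1  {3,4,5,6,7} 5
  6 to go: {1,2,4,5,6,7} 1  {2,3,4,5,6,7} 6
  if 0:e drops first: 7 orders
  if 3:b drops first: 1 orders
heap linearizations: 8

8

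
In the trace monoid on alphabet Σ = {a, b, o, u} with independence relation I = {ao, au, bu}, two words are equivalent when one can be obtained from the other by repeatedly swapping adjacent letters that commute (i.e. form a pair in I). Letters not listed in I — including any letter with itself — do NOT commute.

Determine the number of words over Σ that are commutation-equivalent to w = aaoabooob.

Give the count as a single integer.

4

piece 0:a — minimal
piece 1:a rests on {0:a}
piece 2:o — minimal
piece 3:a rests on {1:a}
piece 4:b rests on {2:o, 3:a}
piece 5:o rests on {4:b}
piece 6:o rests on {5:o}
piece 7:o rests on {6:o}
piece 8:b rests on {7:o}
minimal pieces: {0:a, 2:o}
ways to finish when only these pieces remain (= sum over removing one remaining piece with nothing left below it):
  1 left: {8}→1
  2 left: {7,8}→1
  3 left: {6,7,8}→1
  4 left: {5,6,7,8}→1
  5 left: {4,5,6,7,8}→1
  6 left: {2,4,5,6,7,8}→1  {3,4,5,6,7,8}→1
  7 left: {1,3,4,5,6,7,8}→1  {2,3,4,5,6,7,8}→2
  placing 0:a first → 3 extensions
  placing 2:o first → 1 extensions
total linear extensions = 4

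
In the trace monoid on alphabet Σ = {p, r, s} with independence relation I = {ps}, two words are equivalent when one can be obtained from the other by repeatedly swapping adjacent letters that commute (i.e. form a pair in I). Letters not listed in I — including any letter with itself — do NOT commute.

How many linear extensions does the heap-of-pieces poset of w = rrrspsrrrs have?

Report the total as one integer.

3

drop 0:r onto floor
drop 1:r onto {0:r}
drop 2:r onto {1:r}
drop 3:s onto {2:r}
drop 4:p onto {2:r}
drop 5:s onto {3:s}
drop 6:r onto {4:p, 5:s}
drop 7:r onto {6:r}
drop 8:r onto {7:r}
drop 9:s onto {8:r}
ground layer = {0:r}
drop-orders for the pieces not yet dropped (sum over which currently-grounded one goes next):
  1 to go: {9} 1
  2 to go: {8,9} 1
  3 to go: {7,8,9} 1
  4 to go: {6,7,8,9} 1
  5 to go: {4,6,7,8,9} 1  {5,6,7,8,9} 1
  6 to go: {3,5,6,7,8,9} 1  {4,5,6,7,8,9} 2
  7 to go: {3,4,5,6,7,8,9} 3
  8 to go: {2,3,4,5,6,7,8,9} 3
  if 0:r drops first: 3 orders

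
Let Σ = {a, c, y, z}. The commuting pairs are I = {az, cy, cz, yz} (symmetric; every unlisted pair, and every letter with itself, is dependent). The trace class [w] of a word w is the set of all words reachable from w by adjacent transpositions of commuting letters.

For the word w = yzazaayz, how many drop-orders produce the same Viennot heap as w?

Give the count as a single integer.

piece 0:y — minimal
piece 1:z — minimal
piece 2:a rests on {0:y}
piece 3:z rests on {1:z}
piece 4:a rests on {2:a}
piece 5:a rests on {4:a}
piece 6:y rests on {5:a}
piece 7:z rests on {3:z}
minimal pieces: {0:y, 1:z}
ways to finish when only these pieces remain (= sum over removing one remaining piece with nothing left below it):
  1 left: {6}→1  {7}→1
  2 left: {3,7}→1  {5,6}→1  {6,7}→2
  3 left: {1,3,7}→1  {3,6,7}→3  {4,5,6}→1  {5,6,7}→3
  4 left: {1,3,6,7}→4  {2,4,5,6}→1  {3,5,6,7}→6  {4,5,6,7}→4
  5 left: {0,2,4,5,6}→1  {1,3,5,6,7}→10  {2,4,5,6,7}→5  {3,4,5,6,7}→10
  6 left: {0,2,4,5,6,7}→6  {1,3,4,5,6,7}→20  {2,3,4,5,6,7}→15
  placing 0:y first → 35 extensions
  placing 1:z first → 21 extensions
total linear extensions = 56

56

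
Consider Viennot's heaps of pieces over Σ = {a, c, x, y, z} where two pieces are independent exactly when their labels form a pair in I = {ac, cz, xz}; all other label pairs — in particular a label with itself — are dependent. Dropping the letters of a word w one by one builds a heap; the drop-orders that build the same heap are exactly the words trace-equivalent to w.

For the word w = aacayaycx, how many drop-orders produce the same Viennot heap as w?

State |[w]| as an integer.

4

0(a) covers ∅
1(a) covers 0:a
2(c) covers ∅
3(a) covers 1:a
4(y) covers 2:c, 3:a
5(a) covers 4:y
6(y) covers 5:a
7(c) covers 6:y
8(x) covers 7:c
floor of heap: 0:a, 2:c
completions by unplaced set U, small U first (add the entries for U minus each lowest piece of U):
  |U|=1: {8}:1
  |U|=2: {7,8}:1
  |U|=3: {6,7,8}:1
  |U|=4: {5,6,7,8}:1
  |U|=5: {4,5,6,7,8}:1
  |U|=6: {2,4,5,6,7,8}:1  {3,4,5,6,7,8}:1
  |U|=7: {1,3,4,5,6,7,8}:1  {2,3,4,5,6,7,8}:2
  start at 0(a): 3
  start at 2(c): 1
sum over floor = 4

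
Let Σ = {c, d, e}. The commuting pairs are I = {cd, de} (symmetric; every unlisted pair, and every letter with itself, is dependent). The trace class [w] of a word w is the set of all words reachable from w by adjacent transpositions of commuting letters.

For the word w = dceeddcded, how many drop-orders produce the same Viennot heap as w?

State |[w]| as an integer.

0(d) covers ∅
1(c) covers ∅
2(e) covers 1:c
3(e) covers 2:e
4(d) covers 0:d
5(d) covers 4:d
6(c) covers 3:e
7(d) covers 5:d
8(e) covers 6:c
9(d) covers 7:d
floor of heap: 0:d, 1:c
completions by unplaced set U, small U first (add the entries for U minus each lowest piece of U):
  |U|=1: {8}:1  {9}:1
  |U|=2: {6,8}:1  {7,9}:1  {8,9}:2
  |U|=3: {3,6,8}:1  {5,7,9}:1  {6,8,9}:3  {7,8,9}:3
  |U|=4: {2,3,6,8}:1  {3,6,8,9}:4  {4,5,7,9}:1  {5,7,8,9}:4  {6,7,8,9}:6
  |U|=5: {0,4,5,7,9}:1  {1,2,3,6,8}:1  {2,3,6,8,9}:5  {3,6,7,8,9}:10  {4,5,7,8,9}:5  {5,6,7,8,9}:10
  |U|=6: {0,4,5,7,8,9}:6  {1,2,3,6,8,9}:6  {2,3,6,7,8,9}:15  {3,5,6,7,8,9}:20  {4,5,6,7,8,9}:15
  |U|=7: {0,4,5,6,7,8,9}:21  {1,2,3,6,7,8,9}:21  {2,3,5,6,7,8,9}:35  {3,4,5,6,7,8,9}:35
  |U|=8: {0,3,4,5,6,7,8,9}:56  {1,2,3,5,6,7,8,9}:56  {2,3,4,5,6,7,8,9}:70
  start at 0(d): 126
  start at 1(c): 126
sum over floor = 252

252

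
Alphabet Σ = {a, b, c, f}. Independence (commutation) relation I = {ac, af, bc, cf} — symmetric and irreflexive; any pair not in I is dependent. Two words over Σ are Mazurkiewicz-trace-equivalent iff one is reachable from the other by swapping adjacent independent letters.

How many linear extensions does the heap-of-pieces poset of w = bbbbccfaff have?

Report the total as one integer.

180

drop 0:b onto floor
drop 1:b onto {0:b}
drop 2:b onto {1:b}
drop 3:b onto {2:b}
drop 4:c onto floor
drop 5:c onto {4:c}
drop 6:f onto {3:b}
drop 7:a onto {3:b}
drop 8:f onto {6:f}
drop 9:f onto {8:f}
ground layer = {0:b, 4:c}
drop-orders for the pieces not yet dropped (sum over which currently-grounded one goes next):
  1 to go: {5} 1  {7} 1  {9} 1
  2 to go: {4,5} 1  {5,7} 2  {5,9} 2  {7,9} 2  {8,9} 1
  3 to go: {4,5,7} 3  {4,5,9} 3  {5,7,9} 6  {5,8,9} 3  {6,8,9} 1  {7,8,9} 3
  4 to go: {4,5,7,9} 12  {4,5,8,9} 6  {5,6,8,9} 4  {5,7,8,9} 12  {6,7,8,9} 4
  5 to go: {3,6,7,8,9} 4  {4,5,6,8,9} 10  {4,5,7,8,9} 30  {5,6,7,8,9} 20
  6 to go: {2,3,6,7,8,9} 4  {3,5,6,7,8,9} 24  {4,5,6,7,8,9} 60
  7 to go: {1,2,3,6,7,8,9} 4  {2,3,5,6,7,8,9} 28  {3,4,5,6,7,8,9} 84
  8 to go: {0,1,2,3,6,7,8,9} 4  {1,2,3,5,6,7,8,9} 32  {2,3,4,5,6,7,8,9} 112
  if 0:b drops first: 144 orders
  if 4:c drops first: 36 orders
heap linearizations: 180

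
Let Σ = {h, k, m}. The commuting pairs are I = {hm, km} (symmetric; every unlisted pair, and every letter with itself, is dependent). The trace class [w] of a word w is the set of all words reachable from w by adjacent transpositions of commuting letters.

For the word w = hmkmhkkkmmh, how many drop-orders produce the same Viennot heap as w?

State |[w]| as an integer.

drop 0:h onto floor
drop 1:m onto floor
drop 2:k onto {0:h}
drop 3:m onto {1:m}
drop 4:h onto {2:k}
drop 5:k onto {4:h}
drop 6:k onto {5:k}
drop 7:k onto {6:k}
drop 8:m onto {3:m}
drop 9:m onto {8:m}
drop 10:h onto {7:k}
ground layer = {0:h, 1:m}
drop-orders for the pieces not yet dropped (sum over which currently-grounded one goes next):
  1 to go: {9} 1  {10} 1
  2 to go: {7,10} 1  {8,9} 1  {9,10} 2
  3 to go: {3,8,9} 1  {6,7,10} 1  {7,9,10} 3  {8,9,10} 3
  4 to go: {1,3,8,9} 1  {3,8,9,10} 4  {5,6,7,10} 1  {6,7,9,10} 4  {7,8,9,10} 6
  5 to go: {1,3,8,9,10} 5  {3,7,8,9,10} 10  {4,5,6,7,10} 1  {5,6,7,9,10} 5  {6,7,8,9,10} 10
  6 to go: {1,3,7,8,9,10} 15  {2,4,5,6,7,10} 1  {3,6,7,8,9,10} 20  {4,5,6,7,9,10} 6  {5,6,7,8,9,10} 15
  7 to go: {0,2,4,5,6,7,10} 1  {1,3,6,7,8,9,10} 35  {2,4,5,6,7,9,10} 7  {3,5,6,7,8,9,10} 35  {4,5,6,7,8,9,10} 21
  8 to go: {0,2,4,5,6,7,9,10} 8  {1,3,5,6,7,8,9,10} 70  {2,4,5,6,7,8,9,10} 28  {3,4,5,6,7,8,9,10} 56
  9 to go: {0,2,4,5,6,7,8,9,10} 36  {1,3,4,5,6,7,8,9,10} 126  {2,3,4,5,6,7,8,9,10} 84
  if 0:h drops first: 210 orders
  if 1:m drops first: 120 orders
heap linearizations: 330

330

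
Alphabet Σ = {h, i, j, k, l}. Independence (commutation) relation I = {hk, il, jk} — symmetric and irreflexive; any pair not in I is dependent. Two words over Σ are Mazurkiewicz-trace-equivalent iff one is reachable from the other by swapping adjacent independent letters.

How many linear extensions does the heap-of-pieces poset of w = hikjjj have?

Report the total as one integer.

piece 0:h — minimal
piece 1:i rests on {0:h}
piece 2:k rests on {1:i}
piece 3:j rests on {1:i}
piece 4:j rests on {3:j}
piece 5:j rests on {4:j}
minimal pieces: {0:h}
ways to finish when only these pieces remain (= sum over removing one remaining piece with nothing left below it):
  1 left: {2}→1  {5}→1
  2 left: {2,5}→2  {4,5}→1
  3 left: {2,4,5}→3  {3,4,5}→1
  4 left: {2,3,4,5}→4
  placing 0:h first → 4 extensions

4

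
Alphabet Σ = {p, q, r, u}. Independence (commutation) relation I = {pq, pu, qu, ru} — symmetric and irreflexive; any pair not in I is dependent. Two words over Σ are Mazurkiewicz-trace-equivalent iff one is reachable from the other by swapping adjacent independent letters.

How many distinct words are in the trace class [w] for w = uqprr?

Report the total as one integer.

10

#0=u has no predecessor
#1=q has no predecessor
#2=p has no predecessor
#3=r depends on [1:q, 2:p]
#4=r depends on [3:r]
sources: [0:u, 1:q, 2:p]
N(rest) = Σ N(rest − s) over sources s of rest; N(one piece) = 1:
  size 1 → [0]=1  [4]=1
  size 2 → [0,4]=2  [3,4]=1
  size 3 → [0,3,4]=3  [1,3,4]=1  [2,3,4]=1
  first=0(u) contributes 2
  first=1(q) contributes 4
  first=2(p) contributes 4
|[w]| = 10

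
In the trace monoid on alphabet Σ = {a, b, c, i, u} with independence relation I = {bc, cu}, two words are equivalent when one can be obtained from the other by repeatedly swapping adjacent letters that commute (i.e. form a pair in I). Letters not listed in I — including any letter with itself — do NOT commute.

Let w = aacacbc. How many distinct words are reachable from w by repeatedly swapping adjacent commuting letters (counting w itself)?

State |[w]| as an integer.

3

#0=a has no predecessor
#1=a depends on [0:a]
#2=c depends on [1:a]
#3=a depends on [2:c]
#4=c depends on [3:a]
#5=b depends on [3:a]
#6=c depends on [4:c]
sources: [0:a]
N(rest) = Σ N(rest − s) over sources s of rest; N(one piece) = 1:
  size 1 → [5]=1  [6]=1
  size 2 → [4,6]=1  [5,6]=2
  size 3 → [4,5,6]=3
  size 4 → [3,4,5,6]=3
  size 5 → [2,3,4,5,6]=3
  first=0(a) contributes 3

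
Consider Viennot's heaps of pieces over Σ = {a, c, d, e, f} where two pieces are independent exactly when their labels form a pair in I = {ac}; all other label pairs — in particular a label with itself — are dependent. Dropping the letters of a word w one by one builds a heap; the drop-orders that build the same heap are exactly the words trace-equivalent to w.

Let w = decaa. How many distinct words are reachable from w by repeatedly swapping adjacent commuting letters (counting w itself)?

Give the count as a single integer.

3

#0=d has no predecessor
#1=e depends on [0:d]
#2=c depends on [1:e]
#3=a depends on [1:e]
#4=a depends on [3:a]
sources: [0:d]
N(rest) = Σ N(rest − s) over sources s of rest; N(one piece) = 1:
  size 1 → [2]=1  [4]=1
  size 2 → [2,4]=2  [3,4]=1
  size 3 → [2,3,4]=3
  first=0(d) contributes 3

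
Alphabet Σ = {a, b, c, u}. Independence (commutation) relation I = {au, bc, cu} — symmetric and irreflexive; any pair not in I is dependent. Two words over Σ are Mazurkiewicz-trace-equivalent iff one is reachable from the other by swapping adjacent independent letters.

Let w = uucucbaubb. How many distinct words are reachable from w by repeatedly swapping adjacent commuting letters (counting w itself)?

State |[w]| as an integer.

0(u) covers ∅
1(u) covers 0:u
2(c) covers ∅
3(u) covers 1:u
4(c) covers 2:c
5(b) covers 3:u
6(a) covers 4:c, 5:b
7(u) covers 5:b
8(b) covers 6:a, 7:u
9(b) covers 8:b
floor of heap: 0:u, 2:c
completions by unplaced set U, small U first (add the entries for U minus each lowest piece of U):
  |U|=1: {9}:1
  |U|=2: {8,9}:1
  |U|=3: {6,8,9}:1  {7,8,9}:1
  |U|=4: {4,6,8,9}:1  {6,7,8,9}:2
  |U|=5: {2,4,6,8,9}:1  {4,6,7,8,9}:3  {5,6,7,8,9}:2
  |U|=6: {2,4,6,7,8,9}:4  {3,5,6,7,8,9}:2  {4,5,6,7,8,9}:5
  |U|=7: {1,3,5,6,7,8,9}:2  {2,4,5,6,7,8,9}:9  {3,4,5,6,7,8,9}:7
  |U|=8: {0,1,3,5,6,7,8,9}:2  {1,3,4,5,6,7,8,9}:9  {2,3,4,5,6,7,8,9}:16
  start at 0(u): 25
  start at 2(c): 11
sum over floor = 36

36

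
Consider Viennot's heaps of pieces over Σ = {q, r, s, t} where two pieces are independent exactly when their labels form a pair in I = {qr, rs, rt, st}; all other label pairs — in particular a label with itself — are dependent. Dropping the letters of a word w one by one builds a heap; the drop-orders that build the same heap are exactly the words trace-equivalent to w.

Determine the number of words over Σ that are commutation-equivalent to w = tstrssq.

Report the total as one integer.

70

drop 0:t onto floor
drop 1:s onto floor
drop 2:t onto {0:t}
drop 3:r onto floor
drop 4:s onto {1:s}
drop 5:s onto {4:s}
drop 6:q onto {2:t, 5:s}
ground layer = {0:t, 1:s, 3:r}
drop-orders for the pieces not yet dropped (sum over which currently-grounded one goes next):
  1 to go: {3} 1  {6} 1
  2 to go: {2,6} 1  {3,6} 2  {5,6} 1
  3 to go: {0,2,6} 1  {2,3,6} 3  {2,5,6} 2  {3,5,6} 3  {4,5,6} 1
  4 to go: {0,2,3,6} 4  {0,2,5,6} 3  {1,4,5,6} 1  {2,3,5,6} 8  {2,4,5,6} 3  {3,4,5,6} 4
  5 to go: {0,2,3,5,6} 15  {0,2,4,5,6} 6  {1,2,4,5,6} 4  {1,3,4,5,6} 5  {2,3,4,5,6} 15
  if 0:t drops first: 24 orders
  if 1:s drops first: 36 orders
  if 3:r drops first: 10 orders
heap linearizations: 70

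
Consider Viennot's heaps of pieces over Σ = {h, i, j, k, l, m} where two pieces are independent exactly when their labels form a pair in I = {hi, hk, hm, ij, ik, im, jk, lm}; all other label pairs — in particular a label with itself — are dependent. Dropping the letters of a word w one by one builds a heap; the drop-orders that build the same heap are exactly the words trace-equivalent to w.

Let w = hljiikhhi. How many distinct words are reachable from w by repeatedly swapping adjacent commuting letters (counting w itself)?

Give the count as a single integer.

140

0(h) covers ∅
1(l) covers 0:h
2(j) covers 1:l
3(i) covers 1:l
4(i) covers 3:i
5(k) covers 1:l
6(h) covers 2:j
7(h) covers 6:h
8(i) covers 4:i
floor of heap: 0:h
completions by unplaced set U, small U first (add the entries for U minus each lowest piece of U):
  |U|=1: {5}:1  {7}:1  {8}:1
  |U|=2: {4,8}:1  {5,7}:2  {5,8}:2  {6,7}:1  {7,8}:2
  |U|=3: {2,6,7}:1  {3,4,8}:1  {4,5,8}:3  {4,7,8}:3  {5,6,7}:3  {5,7,8}:6  {6,7,8}:3
  |U|=4: {2,5,6,7}:4  {2,6,7,8}:4  {3,4,5,8}:4  {3,4,7,8}:4  {4,5,7,8}:12  {4,6,7,8}:6  {5,6,7,8}:12
  |U|=5: {2,4,6,7,8}:10  {2,5,6,7,8}:20  {3,4,5,7,8}:20  {3,4,6,7,8}:10  {4,5,6,7,8}:30
  |U|=6: {2,3,4,6,7,8}:20  {2,4,5,6,7,8}:60  {3,4,5,6,7,8}:60
  |U|=7: {2,3,4,5,6,7,8}:140
  start at 0(h): 140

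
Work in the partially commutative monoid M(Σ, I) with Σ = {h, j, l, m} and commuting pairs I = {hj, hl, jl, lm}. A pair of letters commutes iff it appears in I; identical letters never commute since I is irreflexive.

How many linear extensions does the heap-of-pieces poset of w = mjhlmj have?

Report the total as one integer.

drop 0:m onto floor
drop 1:j onto {0:m}
drop 2:h onto {0:m}
drop 3:l onto floor
drop 4:m onto {1:j, 2:h}
drop 5:j onto {4:m}
ground layer = {0:m, 3:l}
drop-orders for the pieces not yet dropped (sum over which currently-grounded one goes next):
  1 to go: {3} 1  {5} 1
  2 to go: {3,5} 2  {4,5} 1
  3 to go: {1,4,5} 1  {2,4,5} 1  {3,4,5} 3
  4 to go: {1,2,4,5} 2  {1,3,4,5} 4  {2,3,4,5} 4
  if 0:m drops first: 10 orders
  if 3:l drops first: 2 orders
heap linearizations: 12

12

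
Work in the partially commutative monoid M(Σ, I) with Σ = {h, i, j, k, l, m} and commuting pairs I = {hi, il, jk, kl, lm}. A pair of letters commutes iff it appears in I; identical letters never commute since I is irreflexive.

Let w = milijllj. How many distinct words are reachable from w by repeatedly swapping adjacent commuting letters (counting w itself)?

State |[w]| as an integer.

4

piece 0:m — minimal
piece 1:i rests on {0:m}
piece 2:l — minimal
piece 3:i rests on {1:i}
piece 4:j rests on {2:l, 3:i}
piece 5:l rests on {4:j}
piece 6:l rests on {5:l}
piece 7:j rests on {6:l}
minimal pieces: {0:m, 2:l}
ways to finish when only these pieces remain (= sum over removing one remaining piece with nothing left below it):
  1 left: {7}→1
  2 left: {6,7}→1
  3 left: {5,6,7}→1
  4 left: {4,5,6,7}→1
  5 left: {2,4,5,6,7}→1  {3,4,5,6,7}→1
  6 left: {1,3,4,5,6,7}→1  {2,3,4,5,6,7}→2
  placing 0:m first → 3 extensions
  placing 2:l first → 1 extensions
total linear extensions = 4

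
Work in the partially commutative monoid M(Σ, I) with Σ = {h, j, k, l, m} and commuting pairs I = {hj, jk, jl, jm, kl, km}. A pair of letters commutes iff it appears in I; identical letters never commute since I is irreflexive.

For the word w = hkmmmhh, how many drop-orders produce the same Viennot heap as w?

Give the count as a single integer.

4

#0=h has no predecessor
#1=k depends on [0:h]
#2=m depends on [0:h]
#3=m depends on [2:m]
#4=m depends on [3:m]
#5=h depends on [1:k, 4:m]
#6=h depends on [5:h]
sources: [0:h]
N(rest) = Σ N(rest − s) over sources s of rest; N(one piece) = 1:
  size 1 → [6]=1
  size 2 → [5,6]=1
  size 3 → [1,5,6]=1  [4,5,6]=1
  size 4 → [1,4,5,6]=2  [3,4,5,6]=1
  size 5 → [1,3,4,5,6]=3  [2,3,4,5,6]=1
  first=0(h) contributes 4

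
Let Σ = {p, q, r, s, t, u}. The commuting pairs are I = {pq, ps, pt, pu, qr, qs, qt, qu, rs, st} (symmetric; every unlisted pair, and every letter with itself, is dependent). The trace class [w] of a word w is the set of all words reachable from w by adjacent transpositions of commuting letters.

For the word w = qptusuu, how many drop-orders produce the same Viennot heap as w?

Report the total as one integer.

42

piece 0:q — minimal
piece 1:p — minimal
piece 2:t — minimal
piece 3:u rests on {2:t}
piece 4:s rests on {3:u}
piece 5:u rests on {4:s}
piece 6:u rests on {5:u}
minimal pieces: {0:q, 1:p, 2:t}
ways to finish when only these pieces remain (= sum over removing one remaining piece with nothing left below it):
  1 left: {0}→1  {1}→1  {6}→1
  2 left: {0,1}→2  {0,6}→2  {1,6}→2  {5,6}→1
  3 left: {0,1,6}→6  {0,5,6}→3  {1,5,6}→3  {4,5,6}→1
  4 left: {0,1,5,6}→12  {0,4,5,6}→4  {1,4,5,6}→4  {3,4,5,6}→1
  5 left: {0,1,4,5,6}→20  {0,3,4,5,6}→5  {1,3,4,5,6}→5  {2,3,4,5,6}→1
  placing 0:q first → 6 extensions
  placing 1:p first → 6 extensions
  placing 2:t first → 30 extensions
total linear extensions = 42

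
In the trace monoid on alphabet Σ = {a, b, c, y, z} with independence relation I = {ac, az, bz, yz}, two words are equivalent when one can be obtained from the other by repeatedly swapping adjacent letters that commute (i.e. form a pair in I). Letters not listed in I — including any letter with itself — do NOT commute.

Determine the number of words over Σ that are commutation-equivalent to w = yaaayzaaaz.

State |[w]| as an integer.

45

drop 0:y onto floor
drop 1:a onto {0:y}
drop 2:a onto {1:a}
drop 3:a onto {2:a}
drop 4:y onto {3:a}
drop 5:z onto floor
drop 6:a onto {4:y}
drop 7:a onto {6:a}
drop 8:a onto {7:a}
drop 9:z onto {5:z}
ground layer = {0:y, 5:z}
drop-orders for the pieces not yet dropped (sum over which currently-grounded one goes next):
  1 to go: {8} 1  {9} 1
  2 to go: {5,9} 1  {7,8} 1  {8,9} 2
  3 to go: {5,8,9} 3  {6,7,8} 1  {7,8,9} 3
  4 to go: {4,6,7,8} 1  {5,7,8,9} 6  {6,7,8,9} 4
  5 to go: {3,4,6,7,8} 1  {4,6,7,8,9} 5  {5,6,7,8,9} 10
  6 to go: {2,3,4,6,7,8} 1  {3,4,6,7,8,9} 6  {4,5,6,7,8,9} 15
  7 to go: {1,2,3,4,6,7,8} 1  {2,3,4,6,7,8,9} 7  {3,4,5,6,7,8,9} 21
  8 to go: {0,1,2,3,4,6,7,8} 1  {1,2,3,4,6,7,8,9} 8  {2,3,4,5,6,7,8,9} 28
  if 0:y drops first: 36 orders
  if 5:z drops first: 9 orders
heap linearizations: 45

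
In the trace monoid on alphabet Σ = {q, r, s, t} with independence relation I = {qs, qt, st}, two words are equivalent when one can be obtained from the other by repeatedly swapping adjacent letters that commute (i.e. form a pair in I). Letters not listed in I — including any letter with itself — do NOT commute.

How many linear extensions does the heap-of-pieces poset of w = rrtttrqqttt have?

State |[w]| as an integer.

#0=r has no predecessor
#1=r depends on [0:r]
#2=t depends on [1:r]
#3=t depends on [2:t]
#4=t depends on [3:t]
#5=r depends on [4:t]
#6=q depends on [5:r]
#7=q depends on [6:q]
#8=t depends on [5:r]
#9=t depends on [8:t]
#10=t depends on [9:t]
sources: [0:r]
N(rest) = Σ N(rest − s) over sources s of rest; N(one piece) = 1:
  size 1 → [7]=1  [10]=1
  size 2 → [6,7]=1  [7,10]=2  [9,10]=1
  size 3 → [6,7,10]=3  [7,9,10]=3  [8,9,10]=1
  size 4 → [6,7,9,10]=6  [7,8,9,10]=4
  size 5 → [6,7,8,9,10]=10
  size 6 → [5,6,7,8,9,10]=10
  size 7 → [4,5,6,7,8,9,10]=10
  size 8 → [3,4,5,6,7,8,9,10]=10
  size 9 → [2,3,4,5,6,7,8,9,10]=10
  first=0(r) contributes 10

10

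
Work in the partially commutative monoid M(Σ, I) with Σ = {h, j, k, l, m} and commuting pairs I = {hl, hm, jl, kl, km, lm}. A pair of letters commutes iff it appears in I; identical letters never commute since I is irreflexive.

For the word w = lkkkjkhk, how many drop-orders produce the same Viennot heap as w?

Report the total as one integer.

#0=l has no predecessor
#1=k has no predecessor
#2=k depends on [1:k]
#3=k depends on [2:k]
#4=j depends on [3:k]
#5=k depends on [4:j]
#6=h depends on [5:k]
#7=k depends on [6:h]
sources: [0:l, 1:k]
N(rest) = Σ N(rest − s) over sources s of rest; N(one piece) = 1:
  size 1 → [0]=1  [7]=1
  size 2 → [0,7]=2  [6,7]=1
  size 3 → [0,6,7]=3  [5,6,7]=1
  size 4 → [0,5,6,7]=4  [4,5,6,7]=1
  size 5 → [0,4,5,6,7]=5  [3,4,5,6,7]=1
  size 6 → [0,3,4,5,6,7]=6  [2,3,4,5,6,7]=1
  first=0(l) contributes 1
  first=1(k) contributes 7
|[w]| = 8

8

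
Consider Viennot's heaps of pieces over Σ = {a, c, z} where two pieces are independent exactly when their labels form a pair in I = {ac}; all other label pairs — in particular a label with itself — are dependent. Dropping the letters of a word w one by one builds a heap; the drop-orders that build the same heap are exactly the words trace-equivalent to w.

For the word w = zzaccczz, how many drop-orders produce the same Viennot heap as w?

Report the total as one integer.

4

piece 0:z — minimal
piece 1:z rests on {0:z}
piece 2:a rests on {1:z}
piece 3:c rests on {1:z}
piece 4:c rests on {3:c}
piece 5:c rests on {4:c}
piece 6:z rests on {2:a, 5:c}
piece 7:z rests on {6:z}
minimal pieces: {0:z}
ways to finish when only these pieces remain (= sum over removing one remaining piece with nothing left below it):
  1 left: {7}→1
  2 left: {6,7}→1
  3 left: {2,6,7}→1  {5,6,7}→1
  4 left: {2,5,6,7}→2  {4,5,6,7}→1
  5 left: {2,4,5,6,7}→3  {3,4,5,6,7}→1
  6 left: {2,3,4,5,6,7}→4
  placing 0:z first → 4 extensions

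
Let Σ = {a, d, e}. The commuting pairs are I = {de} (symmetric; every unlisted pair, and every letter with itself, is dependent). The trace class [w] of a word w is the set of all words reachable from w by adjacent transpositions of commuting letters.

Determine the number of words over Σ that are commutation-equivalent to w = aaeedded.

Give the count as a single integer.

drop 0:a onto floor
drop 1:a onto {0:a}
drop 2:e onto {1:a}
drop 3:e onto {2:e}
drop 4:d onto {1:a}
drop 5:d onto {4:d}
drop 6:e onto {3:e}
drop 7:d onto {5:d}
ground layer = {0:a}
drop-orders for the pieces not yet dropped (sum over which currently-grounded one goes next):
  1 to go: {6} 1  {7} 1
  2 to go: {3,6} 1  {5,7} 1  {6,7} 2
  3 to go: {2,3,6} 1  {3,6,7} 3  {4,5,7} 1  {5,6,7} 3
  4 to go: {2,3,6,7} 4  {3,5,6,7} 6  {4,5,6,7} 4
  5 to go: {2,3,5,6,7} 10  {3,4,5,6,7} 10
  6 to go: {2,3,4,5,6,7} 20
  if 0:a drops first: 20 orders

20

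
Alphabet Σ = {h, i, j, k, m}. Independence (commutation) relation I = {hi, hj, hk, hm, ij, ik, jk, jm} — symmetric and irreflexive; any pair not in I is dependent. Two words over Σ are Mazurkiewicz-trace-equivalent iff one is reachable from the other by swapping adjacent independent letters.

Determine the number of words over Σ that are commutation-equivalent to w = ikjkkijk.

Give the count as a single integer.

drop 0:i onto floor
drop 1:k onto floor
drop 2:j onto floor
drop 3:k onto {1:k}
drop 4:k onto {3:k}
drop 5:i onto {0:i}
drop 6:j onto {2:j}
drop 7:k onto {4:k}
ground layer = {0:i, 1:k, 2:j}
drop-orders for the pieces not yet dropped (sum over which currently-grounded one goes next):
  1 to go: {5} 1  {6} 1  {7} 1
  2 to go: {0,5} 1  {2,6} 1  {4,7} 1  {5,6} 2  {5,7} 2  {6,7} 2
  3 to go: {0,5,6} 3  {0,5,7} 3  {2,5,6} 3  {2,6,7} 3  {3,4,7} 1  {4,5,7} 3  {4,6,7} 3  {5,6,7} 6
  4 to go: {0,2,5,6} 6  {0,4,5,7} 6  {0,5,6,7} 12  {1,3,4,7} 1  {2,4,6,7} 6  {2,5,6,7} 12  {3,4,5,7} 4  {3,4,6,7} 4  {4,5,6,7} 12
  5 to go: {0,2,5,6,7} 30  {0,3,4,5,7} 10  {0,4,5,6,7} 30  {1,3,4,5,7} 5  {1,3,4,6,7} 5  {2,3,4,6,7} 10  {2,4,5,6,7} 30  {3,4,5,6,7} 20
  6 to go: {0,1,3,4,5,7} 15  {0,2,4,5,6,7} 90  {0,3,4,5,6,7} 60  {1,2,3,4,6,7} 15  {1,3,4,5,6,7} 30  {2,3,4,5,6,7} 60
  if 0:i drops first: 105 orders
  if 1:k drops first: 210 orders
  if 2:j drops first: 105 orders
heap linearizations: 420

420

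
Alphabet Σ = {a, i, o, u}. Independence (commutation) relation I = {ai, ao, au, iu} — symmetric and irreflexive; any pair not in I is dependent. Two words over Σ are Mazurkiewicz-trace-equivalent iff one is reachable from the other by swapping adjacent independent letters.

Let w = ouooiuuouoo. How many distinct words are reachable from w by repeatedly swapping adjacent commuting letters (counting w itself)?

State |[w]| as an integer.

3

#0=o has no predecessor
#1=u depends on [0:o]
#2=o depends on [1:u]
#3=o depends on [2:o]
#4=i depends on [3:o]
#5=u depends on [3:o]
#6=u depends on [5:u]
#7=o depends on [4:i, 6:u]
#8=u depends on [7:o]
#9=o depends on [8:u]
#10=o depends on [9:o]
sources: [0:o]
N(rest) = Σ N(rest − s) over sources s of rest; N(one piece) = 1:
  size 1 → [10]=1
  size 2 → [9,10]=1
  size 3 → [8,9,10]=1
  size 4 → [7,8,9,10]=1
  size 5 → [4,7,8,9,10]=1  [6,7,8,9,10]=1
  size 6 → [4,6,7,8,9,10]=2  [5,6,7,8,9,10]=1
  size 7 → [4,5,6,7,8,9,10]=3
  size 8 → [3,4,5,6,7,8,9,10]=3
  size 9 → [2,3,4,5,6,7,8,9,10]=3
  first=0(o) contributes 3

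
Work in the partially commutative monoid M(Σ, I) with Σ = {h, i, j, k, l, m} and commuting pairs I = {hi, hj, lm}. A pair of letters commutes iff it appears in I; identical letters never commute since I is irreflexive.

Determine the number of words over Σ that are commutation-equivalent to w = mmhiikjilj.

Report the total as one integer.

0(m) covers ∅
1(m) covers 0:m
2(h) covers 1:m
3(i) covers 1:m
4(i) covers 3:i
5(k) covers 2:h, 4:i
6(j) covers 5:k
7(i) covers 6:j
8(l) covers 7:i
9(j) covers 8:l
floor of heap: 0:m
completions by unplaced set U, small U first (add the entries for U minus each lowest piece of U):
  |U|=1: {9}:1
  |U|=2: {8,9}:1
  |U|=3: {7,8,9}:1
  |U|=4: {6,7,8,9}:1
  |U|=5: {5,6,7,8,9}:1
  |U|=6: {2,5,6,7,8,9}:1  {4,5,6,7,8,9}:1
  |U|=7: {2,4,5,6,7,8,9}:2  {3,4,5,6,7,8,9}:1
  |U|=8: {2,3,4,5,6,7,8,9}:3
  start at 0(m): 3

3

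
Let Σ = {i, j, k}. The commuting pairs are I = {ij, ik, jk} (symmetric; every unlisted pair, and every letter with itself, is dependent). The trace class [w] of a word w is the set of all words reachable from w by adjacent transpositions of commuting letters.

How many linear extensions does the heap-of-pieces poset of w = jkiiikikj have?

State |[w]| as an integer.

0(j) covers ∅
1(k) covers ∅
2(i) covers ∅
3(i) covers 2:i
4(i) covers 3:i
5(k) covers 1:k
6(i) covers 4:i
7(k) covers 5:k
8(j) covers 0:j
floor of heap: 0:j, 1:k, 2:i
completions by unplaced set U, small U first (add the entries for U minus each lowest piece of U):
  |U|=1: {6}:1  {7}:1  {8}:1
  |U|=2: {0,8}:1  {4,6}:1  {5,7}:1  {6,7}:2  {6,8}:2  {7,8}:2
  |U|=3: {0,6,8}:3  {0,7,8}:3  {1,5,7}:1  {3,4,6}:1  {4,6,7}:3  {4,6,8}:3  {5,6,7}:3  {5,7,8}:3  {6,7,8}:6
  |U|=4: {0,4,6,8}:6  {0,5,7,8}:6  {0,6,7,8}:12  {1,5,6,7}:4  {1,5,7,8}:4  {2,3,4,6}:1  {3,4,6,7}:4  {3,4,6,8}:4  {4,5,6,7}:6  {4,6,7,8}:12  {5,6,7,8}:12
  |U|=5: {0,1,5,7,8}:10  {0,3,4,6,8}:10  {0,4,6,7,8}:30  {0,5,6,7,8}:30  {1,4,5,6,7}:10  {1,5,6,7,8}:20  {2,3,4,6,7}:5  {2,3,4,6,8}:5  {3,4,5,6,7}:10  {3,4,6,7,8}:20  {4,5,6,7,8}:30
  |U|=6: {0,1,5,6,7,8}:60  {0,2,3,4,6,8}:15  {0,3,4,6,7,8}:60  {0,4,5,6,7,8}:90  {1,3,4,5,6,7}:20  {1,4,5,6,7,8}:60  {2,3,4,5,6,7}:15  {2,3,4,6,7,8}:30  {3,4,5,6,7,8}:60
  |U|=7: {0,1,4,5,6,7,8}:210  {0,2,3,4,6,7,8}:105  {0,3,4,5,6,7,8}:210  {1,2,3,4,5,6,7}:35  {1,3,4,5,6,7,8}:140  {2,3,4,5,6,7,8}:105
  start at 0(j): 280
  start at 1(k): 420
  start at 2(i): 560
sum over floor = 1260

1260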